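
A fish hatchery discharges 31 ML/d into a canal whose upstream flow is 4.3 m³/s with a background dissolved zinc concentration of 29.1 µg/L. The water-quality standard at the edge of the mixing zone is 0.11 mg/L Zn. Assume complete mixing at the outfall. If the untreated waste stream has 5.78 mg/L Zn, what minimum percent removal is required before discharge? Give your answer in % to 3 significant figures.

31 ML/d = 0.3588 m³/s.
29.1 µg/L = 0.0291 mg/L.
Mass balance: 0.11·4.659 = 0.3588·Cₑ + 4.3·0.0291.
Cₑ = (0.5125 − 0.1251) / 0.3588 = 1.08 mg/L.
Required removal = 1 − 1.08/5.78 = 81.32 %.

81.3 %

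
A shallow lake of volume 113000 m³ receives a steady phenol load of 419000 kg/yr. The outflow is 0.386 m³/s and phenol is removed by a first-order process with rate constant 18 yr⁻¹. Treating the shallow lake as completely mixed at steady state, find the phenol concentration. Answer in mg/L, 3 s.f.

Outflow Q = 0.386 m³/s × 3.156e+07 s/yr = 1.218e+07 m³/yr.
Steady-state CSTR mass balance: W = Q·C + k·V·C, so C = W/(Q + kV).
Q + kV = 1.218e+07 + 18·113000 = 1.422e+07 m³/yr.
C = 419000/1.422e+07 = 0.02948 kg/m³ = 29.48 mg/L.

29.5 mg/L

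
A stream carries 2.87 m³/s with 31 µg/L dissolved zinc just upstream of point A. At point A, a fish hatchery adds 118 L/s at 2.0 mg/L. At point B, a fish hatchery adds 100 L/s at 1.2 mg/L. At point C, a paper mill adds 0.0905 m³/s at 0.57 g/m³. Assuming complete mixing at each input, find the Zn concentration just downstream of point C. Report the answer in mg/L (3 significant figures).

31 µg/L = 0.031 mg/L.
118 L/s = 0.118 m³/s.
After input A: C = (2.87·0.031 + 0.118·2) / 2.988 = 0.1088 mg/L.
100 L/s = 0.1 m³/s.
After input B: C = (2.988·0.1088 + 0.1·1.2) / 3.088 = 0.1441 mg/L.
After input C: C = (3.088·0.1441 + 0.0905·0.57) / 3.179 = 0.1562 mg/L.

0.156 mg/L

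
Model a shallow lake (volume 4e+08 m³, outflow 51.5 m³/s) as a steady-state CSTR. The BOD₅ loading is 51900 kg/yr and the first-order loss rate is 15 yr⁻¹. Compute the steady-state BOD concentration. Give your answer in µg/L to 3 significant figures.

6.81 µg/L

Outflow Q = 51.5 m³/s × 3.156e+07 s/yr = 1.625e+09 m³/yr.
Steady-state CSTR mass balance: W = Q·C + k·V·C, so C = W/(Q + kV).
Q + kV = 1.625e+09 + 15·4e+08 = 7.625e+09 m³/yr.
C = 51900/7.625e+09 = 6.806e-06 kg/m³ = 0.006806 mg/L = 6.806 µg/L.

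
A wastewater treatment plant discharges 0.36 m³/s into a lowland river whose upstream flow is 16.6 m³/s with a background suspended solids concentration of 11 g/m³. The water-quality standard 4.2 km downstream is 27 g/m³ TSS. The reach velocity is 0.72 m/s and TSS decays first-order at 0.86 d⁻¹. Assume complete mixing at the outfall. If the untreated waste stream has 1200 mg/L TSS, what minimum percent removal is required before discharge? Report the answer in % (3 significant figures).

Travel time to the compliance point: t = 4200/0.72 = 5833 s = 0.06752 d; decay factor exp(−0.86·0.06752) = 0.9436.
So the concentration just after mixing may be at most 27/0.9436 = 28.61 mg/L.
Mass balance: 28.61·16.96 = 0.36·Cₑ + 16.6·11.
Cₑ = (485.3 − 182.6) / 0.36 = 840.8 mg/L.
Required removal = 1 − 840.8/1200 = 29.93 %.

29.9 %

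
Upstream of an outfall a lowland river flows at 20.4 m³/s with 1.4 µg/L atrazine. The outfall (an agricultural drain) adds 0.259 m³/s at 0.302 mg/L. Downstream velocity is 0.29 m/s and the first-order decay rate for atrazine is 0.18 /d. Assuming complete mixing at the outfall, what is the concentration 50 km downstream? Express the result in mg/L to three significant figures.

0.00361 mg/L

1.4 µg/L = 0.0014 mg/L.
After complete mixing, C₀ = (0.259·0.302 + 20.4·0.0014) / 20.66 = 0.005169 mg/L.
Travel time t = 5e+04 m / 0.29 m/s = 1.724e+05 s = 1.996 d.
C = 0.005169·exp(−0.18·1.996) = 0.005169·0.6982 = 0.003609 mg/L.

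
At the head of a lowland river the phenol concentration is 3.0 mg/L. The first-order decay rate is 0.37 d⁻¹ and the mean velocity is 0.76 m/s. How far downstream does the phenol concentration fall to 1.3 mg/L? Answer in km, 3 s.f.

148 km

From C = C₀·e^(−kt), t = ln(C₀/C)/k = ln(3.0/1.3)/0.37 = 0.8362/0.37 = 2.26 d.
Distance = v·t = 0.76 m/s × 1.953e+05 s = 1.484e+05 m = 148.4 km.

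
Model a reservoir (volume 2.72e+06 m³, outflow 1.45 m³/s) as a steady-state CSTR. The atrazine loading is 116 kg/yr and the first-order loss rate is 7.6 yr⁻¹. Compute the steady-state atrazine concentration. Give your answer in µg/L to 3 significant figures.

Outflow Q = 1.45 m³/s × 3.156e+07 s/yr = 4.576e+07 m³/yr.
Steady-state CSTR mass balance: W = Q·C + k·V·C, so C = W/(Q + kV).
Q + kV = 4.576e+07 + 7.6·2.72e+06 = 6.643e+07 m³/yr.
C = 116/6.643e+07 = 1.746e-06 kg/m³ = 0.001746 mg/L = 1.746 µg/L.

1.75 µg/L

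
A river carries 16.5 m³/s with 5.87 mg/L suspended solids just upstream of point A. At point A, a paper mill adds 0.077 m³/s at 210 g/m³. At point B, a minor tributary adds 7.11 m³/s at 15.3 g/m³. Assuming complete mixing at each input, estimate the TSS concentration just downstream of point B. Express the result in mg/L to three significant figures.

9.36 mg/L

After input A: C = (16.5·5.87 + 0.077·210) / 16.58 = 6.818 mg/L.
After input B: C = (16.58·6.818 + 7.11·15.3) / 23.69 = 9.364 mg/L.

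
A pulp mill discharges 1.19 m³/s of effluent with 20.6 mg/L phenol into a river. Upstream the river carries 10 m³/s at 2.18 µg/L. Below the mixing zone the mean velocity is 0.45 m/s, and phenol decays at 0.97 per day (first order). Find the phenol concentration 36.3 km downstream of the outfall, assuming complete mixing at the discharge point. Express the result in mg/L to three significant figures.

2.18 µg/L = 0.00218 mg/L.
After complete mixing, C₀ = (1.19·20.6 + 10·0.00218) / 11.19 = 2.193 mg/L.
Travel time t = 3.63e+04 m / 0.45 m/s = 8.067e+04 s = 0.9336 d.
C = 2.193·exp(−0.97·0.9336) = 2.193·0.4043 = 0.8865 mg/L.

0.886 mg/L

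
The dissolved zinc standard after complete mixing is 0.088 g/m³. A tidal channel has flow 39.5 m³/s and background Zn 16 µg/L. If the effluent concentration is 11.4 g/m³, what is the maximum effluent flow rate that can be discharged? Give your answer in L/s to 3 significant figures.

16 µg/L = 0.016 mg/L.
Mass balance at complete mixing: C_std·(Q_w + Q_r) = Q_w·C_e + Q_r·C_b.
Rearranging, Q_w = Q_r·(C_std − C_b)/(C_e − C_std) = 39.5·(0.088 − 0.016) / (11.4 − 0.088) = 0.2514 m³/s.
= 251.4 L/s.

251 L/s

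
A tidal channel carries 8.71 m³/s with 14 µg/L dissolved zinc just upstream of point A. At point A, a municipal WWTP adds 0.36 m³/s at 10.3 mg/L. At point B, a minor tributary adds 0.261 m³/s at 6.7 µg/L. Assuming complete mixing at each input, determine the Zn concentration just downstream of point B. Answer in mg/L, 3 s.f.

0.411 mg/L

14 µg/L = 0.014 mg/L.
After input A: C = (8.71·0.014 + 0.36·10.3) / 9.07 = 0.4223 mg/L.
6.7 µg/L = 0.0067 mg/L.
After input B: C = (9.07·0.4223 + 0.261·0.0067) / 9.331 = 0.4106 mg/L.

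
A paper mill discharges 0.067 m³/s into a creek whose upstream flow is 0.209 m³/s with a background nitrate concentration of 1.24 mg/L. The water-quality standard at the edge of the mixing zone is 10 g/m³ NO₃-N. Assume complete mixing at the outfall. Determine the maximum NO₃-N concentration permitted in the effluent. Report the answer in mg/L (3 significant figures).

Mass balance: 10·0.276 = 0.067·Cₑ + 0.209·1.24.
Cₑ = (2.76 − 0.2592) / 0.067 = 37.33 mg/L.

37.3 mg/L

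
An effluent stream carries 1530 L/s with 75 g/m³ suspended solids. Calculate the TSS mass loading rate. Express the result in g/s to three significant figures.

115 g/s

1530 L/s = 1.53 m³/s.
Mass flux = Q·C = 1.53 m³/s × 75 g/m³ = 114.8 g/s.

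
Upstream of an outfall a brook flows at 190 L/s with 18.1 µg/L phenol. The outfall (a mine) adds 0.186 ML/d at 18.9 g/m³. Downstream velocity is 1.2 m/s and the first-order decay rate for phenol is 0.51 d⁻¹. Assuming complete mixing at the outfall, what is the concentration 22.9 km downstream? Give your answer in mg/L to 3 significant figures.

0.186 ML/d = 0.002153 m³/s.
190 L/s = 0.19 m³/s.
18.1 µg/L = 0.0181 mg/L.
After complete mixing, C₀ = (0.002153·18.9 + 0.19·0.0181) / 0.1922 = 0.2296 mg/L.
Travel time t = 2.29e+04 m / 1.2 m/s = 1.908e+04 s = 0.2209 d.
C = 0.2296·exp(−0.51·0.2209) = 0.2296·0.8935 = 0.2052 mg/L.

0.205 mg/L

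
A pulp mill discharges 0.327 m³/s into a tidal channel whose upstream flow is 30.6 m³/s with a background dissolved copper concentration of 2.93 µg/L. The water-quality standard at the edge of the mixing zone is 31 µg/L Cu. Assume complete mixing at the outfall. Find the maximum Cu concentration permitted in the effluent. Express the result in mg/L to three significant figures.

2.93 µg/L = 0.00293 mg/L.
31 µg/L = 0.031 mg/L.
Mass balance: 0.031·30.93 = 0.327·Cₑ + 30.6·0.00293.
Cₑ = (0.9587 − 0.08966) / 0.327 = 2.658 mg/L.

2.66 mg/L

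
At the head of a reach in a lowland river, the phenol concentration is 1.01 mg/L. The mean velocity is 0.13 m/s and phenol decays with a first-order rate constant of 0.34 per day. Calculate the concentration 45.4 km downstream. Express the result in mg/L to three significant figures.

Travel time t = 45.4 km / 0.13 m/s = 4.54e+04/0.13 = 3.492e+05 s = 4.042 d.
First-order decay: C = 1.01·exp(−0.34·4.042) = 1.01·0.253 = 0.2555 mg/L.

0.256 mg/L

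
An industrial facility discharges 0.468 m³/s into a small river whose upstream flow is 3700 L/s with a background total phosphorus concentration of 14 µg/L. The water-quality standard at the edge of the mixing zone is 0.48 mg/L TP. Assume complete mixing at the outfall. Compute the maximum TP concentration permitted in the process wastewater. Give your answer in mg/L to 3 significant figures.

4.16 mg/L

3700 L/s = 3.7 m³/s.
14 µg/L = 0.014 mg/L.
Mass balance: 0.48·4.168 = 0.468·Cₑ + 3.7·0.014.
Cₑ = (2.001 − 0.0518) / 0.468 = 4.164 mg/L.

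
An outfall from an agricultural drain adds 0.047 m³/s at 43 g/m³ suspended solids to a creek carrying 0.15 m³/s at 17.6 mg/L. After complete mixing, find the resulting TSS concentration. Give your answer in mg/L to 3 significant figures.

23.7 mg/L

Flow-weighted mixing gives C = (0.047·43 + 0.15·17.6) / (0.047 + 0.15) = 4.661/0.197 = 23.66 mg/L.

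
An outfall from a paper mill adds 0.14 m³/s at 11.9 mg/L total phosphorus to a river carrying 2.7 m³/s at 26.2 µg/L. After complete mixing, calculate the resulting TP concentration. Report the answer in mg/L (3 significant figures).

26.2 µg/L = 0.0262 mg/L.
Conservation of mass across the mixing zone: C = (0.14·11.9 + 2.7·0.0262) / (0.14 + 2.7) = 1.737/2.84 = 0.6115 mg/L.

0.612 mg/L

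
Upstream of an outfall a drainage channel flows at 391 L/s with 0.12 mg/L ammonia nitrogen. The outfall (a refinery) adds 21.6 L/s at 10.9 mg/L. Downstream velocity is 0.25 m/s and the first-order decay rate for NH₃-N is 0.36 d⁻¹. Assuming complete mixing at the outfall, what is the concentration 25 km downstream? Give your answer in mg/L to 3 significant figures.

21.6 L/s = 0.0216 m³/s.
391 L/s = 0.391 m³/s.
After complete mixing, C₀ = (0.0216·10.9 + 0.391·0.12) / 0.4126 = 0.6843 mg/L.
Travel time t = 2.5e+04 m / 0.25 m/s = 1e+05 s = 1.157 d.
C = 0.6843·exp(−0.36·1.157) = 0.6843·0.6592 = 0.4511 mg/L.

0.451 mg/L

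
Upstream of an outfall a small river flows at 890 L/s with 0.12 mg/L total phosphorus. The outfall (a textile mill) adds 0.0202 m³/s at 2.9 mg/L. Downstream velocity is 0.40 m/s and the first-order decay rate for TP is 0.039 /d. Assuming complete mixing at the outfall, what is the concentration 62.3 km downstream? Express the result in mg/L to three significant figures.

890 L/s = 0.89 m³/s.
After complete mixing, C₀ = (0.0202·2.9 + 0.89·0.12) / 0.9102 = 0.1817 mg/L.
Travel time t = 6.23e+04 m / 0.40 m/s = 1.558e+05 s = 1.803 d.
C = 0.1817·exp(−0.039·1.803) = 0.1817·0.9321 = 0.1694 mg/L.

0.169 mg/L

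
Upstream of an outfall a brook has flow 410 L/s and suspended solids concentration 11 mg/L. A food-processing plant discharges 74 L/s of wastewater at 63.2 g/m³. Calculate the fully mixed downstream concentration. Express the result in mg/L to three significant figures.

19.0 mg/L

74 L/s = 0.074 m³/s.
410 L/s = 0.41 m³/s.
By mass balance at complete mixing, C = (0.074·63.2 + 0.41·11) / (0.074 + 0.41) = 9.187/0.484 = 18.98 mg/L.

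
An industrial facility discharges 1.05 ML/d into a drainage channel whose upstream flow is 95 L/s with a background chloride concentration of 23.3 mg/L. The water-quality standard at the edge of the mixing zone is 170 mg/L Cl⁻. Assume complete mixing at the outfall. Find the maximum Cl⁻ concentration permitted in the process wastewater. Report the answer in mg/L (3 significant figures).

1320 mg/L

1.05 ML/d = 0.01215 m³/s.
95 L/s = 0.095 m³/s.
Mass balance: 170·0.1072 = 0.01215·Cₑ + 0.095·23.3.
Cₑ = (18.22 − 2.214) / 0.01215 = 1317 mg/L.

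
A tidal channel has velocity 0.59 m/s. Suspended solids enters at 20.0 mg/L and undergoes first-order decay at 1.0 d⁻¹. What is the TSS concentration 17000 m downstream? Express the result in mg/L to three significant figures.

Travel time t = 17000 m / 0.59 m/s = 1.7e+04/0.59 = 2.881e+04 s = 0.3335 d.
First-order decay: C = 20.0·exp(−1.0·0.3335) = 20.0·0.7164 = 14.33 mg/L.

14.3 mg/L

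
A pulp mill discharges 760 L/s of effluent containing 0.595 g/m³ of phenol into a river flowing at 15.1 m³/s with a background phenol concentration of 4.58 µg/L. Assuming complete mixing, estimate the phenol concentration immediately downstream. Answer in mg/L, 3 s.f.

760 L/s = 0.76 m³/s.
4.58 µg/L = 0.00458 mg/L.
By mass balance at complete mixing, C = (0.76·0.595 + 15.1·0.00458) / (0.76 + 15.1) = 0.5214/15.86 = 0.03287 mg/L.

0.0329 mg/L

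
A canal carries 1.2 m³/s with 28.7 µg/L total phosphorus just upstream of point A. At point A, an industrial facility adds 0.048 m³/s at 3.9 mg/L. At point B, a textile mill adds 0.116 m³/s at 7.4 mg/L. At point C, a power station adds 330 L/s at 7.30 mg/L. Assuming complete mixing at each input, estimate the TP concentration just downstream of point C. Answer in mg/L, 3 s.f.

28.7 µg/L = 0.0287 mg/L.
After input A: C = (1.2·0.0287 + 0.048·3.9) / 1.248 = 0.1776 mg/L.
After input B: C = (1.248·0.1776 + 0.116·7.4) / 1.364 = 0.7918 mg/L.
330 L/s = 0.33 m³/s.
After input C: C = (1.364·0.7918 + 0.33·7.3) / 1.694 = 2.06 mg/L.

2.06 mg/L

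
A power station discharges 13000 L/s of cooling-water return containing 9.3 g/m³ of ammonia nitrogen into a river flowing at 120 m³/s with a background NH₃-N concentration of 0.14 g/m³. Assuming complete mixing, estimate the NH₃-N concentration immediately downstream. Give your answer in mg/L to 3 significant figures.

13000 L/s = 13 m³/s.
Flow-weighted mixing gives C = (13·9.3 + 120·0.14) / (13 + 120) = 137.7/133 = 1.035 mg/L.

1.04 mg/L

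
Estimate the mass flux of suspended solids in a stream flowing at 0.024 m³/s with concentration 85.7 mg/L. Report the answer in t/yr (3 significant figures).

Mass flux = Q·C = 0.024 m³/s × 85.7 g/m³ = 2.057 g/s.
= 2.057 g/s × 31.56 = 64.91 t/yr.

64.9 t/yr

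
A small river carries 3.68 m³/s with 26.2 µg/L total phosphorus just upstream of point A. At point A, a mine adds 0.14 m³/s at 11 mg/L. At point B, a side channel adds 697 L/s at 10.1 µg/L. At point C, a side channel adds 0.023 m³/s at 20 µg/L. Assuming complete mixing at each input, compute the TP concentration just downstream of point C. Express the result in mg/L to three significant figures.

0.362 mg/L

26.2 µg/L = 0.0262 mg/L.
After input A: C = (3.68·0.0262 + 0.14·11) / 3.82 = 0.4284 mg/L.
697 L/s = 0.697 m³/s.
10.1 µg/L = 0.0101 mg/L.
After input B: C = (3.82·0.4284 + 0.697·0.0101) / 4.517 = 0.3638 mg/L.
20 µg/L = 0.02 mg/L.
After input C: C = (4.517·0.3638 + 0.023·0.02) / 4.54 = 0.3621 mg/L.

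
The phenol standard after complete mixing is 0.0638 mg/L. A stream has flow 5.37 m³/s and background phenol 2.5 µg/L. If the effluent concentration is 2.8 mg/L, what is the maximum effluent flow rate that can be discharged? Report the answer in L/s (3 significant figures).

120 L/s

2.5 µg/L = 0.0025 mg/L.
Mass balance at complete mixing: C_std·(Q_w + Q_r) = Q_w·C_e + Q_r·C_b.
Rearranging, Q_w = Q_r·(C_std − C_b)/(C_e − C_std) = 5.37·(0.0638 − 0.0025) / (2.8 − 0.0638) = 0.1203 m³/s.
= 120.3 L/s.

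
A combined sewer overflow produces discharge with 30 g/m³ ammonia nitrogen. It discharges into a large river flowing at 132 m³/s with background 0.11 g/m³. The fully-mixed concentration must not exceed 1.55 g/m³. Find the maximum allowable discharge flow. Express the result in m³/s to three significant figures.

Mass balance at complete mixing: C_std·(Q_w + Q_r) = Q_w·C_e + Q_r·C_b.
Rearranging, Q_w = Q_r·(C_std − C_b)/(C_e − C_std) = 132·(1.55 − 0.11) / (30 − 1.55) = 6.681 m³/s.

6.68 m³/s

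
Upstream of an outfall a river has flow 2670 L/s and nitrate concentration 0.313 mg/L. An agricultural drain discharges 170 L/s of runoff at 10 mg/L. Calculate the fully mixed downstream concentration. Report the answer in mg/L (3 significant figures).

0.893 mg/L

170 L/s = 0.17 m³/s.
2670 L/s = 2.67 m³/s.
Conservation of mass across the mixing zone: C = (0.17·10 + 2.67·0.313) / (0.17 + 2.67) = 2.536/2.84 = 0.8929 mg/L.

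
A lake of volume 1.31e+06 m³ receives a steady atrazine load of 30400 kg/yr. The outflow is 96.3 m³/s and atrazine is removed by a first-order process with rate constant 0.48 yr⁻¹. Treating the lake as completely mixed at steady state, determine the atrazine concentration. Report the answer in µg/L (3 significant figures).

10.0 µg/L

Outflow Q = 96.3 m³/s × 3.156e+07 s/yr = 3.039e+09 m³/yr.
Steady-state CSTR mass balance: W = Q·C + k·V·C, so C = W/(Q + kV).
Q + kV = 3.039e+09 + 0.48·1.31e+06 = 3.04e+09 m³/yr.
C = 30400/3.04e+09 = 1e-05 kg/m³ = 0.01 mg/L = 10 µg/L.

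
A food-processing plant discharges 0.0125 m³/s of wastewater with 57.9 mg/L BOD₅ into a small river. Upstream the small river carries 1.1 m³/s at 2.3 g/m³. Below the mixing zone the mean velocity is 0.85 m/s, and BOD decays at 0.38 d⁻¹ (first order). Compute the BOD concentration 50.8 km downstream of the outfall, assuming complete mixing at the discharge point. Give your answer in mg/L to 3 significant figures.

2.25 mg/L

After complete mixing, C₀ = (0.0125·57.9 + 1.1·2.3) / 1.113 = 2.925 mg/L.
Travel time t = 5.08e+04 m / 0.85 m/s = 5.976e+04 s = 0.6917 d.
C = 2.925·exp(−0.38·0.6917) = 2.925·0.7689 = 2.249 mg/L.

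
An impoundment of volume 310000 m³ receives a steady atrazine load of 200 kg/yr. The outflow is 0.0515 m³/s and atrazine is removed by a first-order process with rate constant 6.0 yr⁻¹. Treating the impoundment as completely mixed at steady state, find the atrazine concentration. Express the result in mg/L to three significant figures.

0.0574 mg/L

Outflow Q = 0.0515 m³/s × 3.156e+07 s/yr = 1.625e+06 m³/yr.
Steady-state CSTR mass balance: W = Q·C + k·V·C, so C = W/(Q + kV).
Q + kV = 1.625e+06 + 6.0·310000 = 3.485e+06 m³/yr.
C = 200/3.485e+06 = 5.739e-05 kg/m³ = 0.05739 mg/L.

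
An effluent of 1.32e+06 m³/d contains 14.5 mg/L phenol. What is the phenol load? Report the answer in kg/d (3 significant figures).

19100 kg/d

1.32e+06 m³/d = 15.28 m³/s.
Mass flux = Q·C = 15.28 m³/s × 14.5 g/m³ = 221.5 g/s.
= 221.5 g/s × 86.4 = 1.914e+04 kg/d.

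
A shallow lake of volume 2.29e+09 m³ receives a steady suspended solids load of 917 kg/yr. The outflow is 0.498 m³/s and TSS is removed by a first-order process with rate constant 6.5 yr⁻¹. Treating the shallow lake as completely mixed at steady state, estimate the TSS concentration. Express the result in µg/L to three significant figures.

Outflow Q = 0.498 m³/s × 3.156e+07 s/yr = 1.572e+07 m³/yr.
Steady-state CSTR mass balance: W = Q·C + k·V·C, so C = W/(Q + kV).
Q + kV = 1.572e+07 + 6.5·2.29e+09 = 1.49e+10 m³/yr.
C = 917/1.49e+10 = 6.154e-08 kg/m³ = 6.154e-05 mg/L = 0.06154 µg/L.

0.0615 µg/L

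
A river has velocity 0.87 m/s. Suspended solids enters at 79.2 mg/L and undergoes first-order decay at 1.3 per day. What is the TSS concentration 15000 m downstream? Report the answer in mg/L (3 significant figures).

61.1 mg/L

Travel time t = 15000 m / 0.87 m/s = 1.5e+04/0.87 = 1.724e+04 s = 0.1996 d.
First-order decay: C = 79.2·exp(−1.3·0.1996) = 79.2·0.7715 = 61.1 mg/L.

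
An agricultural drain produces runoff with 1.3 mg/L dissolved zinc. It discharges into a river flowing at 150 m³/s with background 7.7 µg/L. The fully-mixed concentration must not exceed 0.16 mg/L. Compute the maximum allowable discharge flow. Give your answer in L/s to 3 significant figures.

20000 L/s

7.7 µg/L = 0.0077 mg/L.
Mass balance at complete mixing: C_std·(Q_w + Q_r) = Q_w·C_e + Q_r·C_b.
Rearranging, Q_w = Q_r·(C_std − C_b)/(C_e − C_std) = 150·(0.16 − 0.0077) / (1.3 − 0.16) = 20.04 m³/s.
= 2.004e+04 L/s.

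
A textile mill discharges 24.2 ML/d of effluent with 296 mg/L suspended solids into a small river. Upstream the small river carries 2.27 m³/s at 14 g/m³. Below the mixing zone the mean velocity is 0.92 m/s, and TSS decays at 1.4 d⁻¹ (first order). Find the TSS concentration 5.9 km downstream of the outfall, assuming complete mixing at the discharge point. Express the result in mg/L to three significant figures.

24.2 ML/d = 0.2801 m³/s.
After complete mixing, C₀ = (0.2801·296 + 2.27·14) / 2.55 = 44.97 mg/L.
Travel time t = 5900 m / 0.92 m/s = 6413 s = 0.07423 d.
C = 44.97·exp(−1.4·0.07423) = 44.97·0.9013 = 40.53 mg/L.

40.5 mg/L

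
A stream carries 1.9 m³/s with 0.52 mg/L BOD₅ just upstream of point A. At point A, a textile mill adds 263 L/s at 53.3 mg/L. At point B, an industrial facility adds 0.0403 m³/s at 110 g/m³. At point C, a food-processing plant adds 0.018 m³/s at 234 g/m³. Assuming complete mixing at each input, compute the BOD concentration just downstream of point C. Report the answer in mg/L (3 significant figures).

10.6 mg/L

263 L/s = 0.263 m³/s.
After input A: C = (1.9·0.52 + 0.263·53.3) / 2.163 = 6.938 mg/L.
After input B: C = (2.163·6.938 + 0.0403·110) / 2.203 = 8.823 mg/L.
After input C: C = (2.203·8.823 + 0.018·234) / 2.221 = 10.65 mg/L.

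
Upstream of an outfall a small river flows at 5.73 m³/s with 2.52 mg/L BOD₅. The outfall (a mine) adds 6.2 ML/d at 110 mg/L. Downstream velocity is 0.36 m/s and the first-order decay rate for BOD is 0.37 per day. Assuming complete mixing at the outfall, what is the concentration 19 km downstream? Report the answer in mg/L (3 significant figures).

3.07 mg/L

6.2 ML/d = 0.07176 m³/s.
After complete mixing, C₀ = (0.07176·110 + 5.73·2.52) / 5.802 = 3.849 mg/L.
Travel time t = 1.9e+04 m / 0.36 m/s = 5.278e+04 s = 0.6109 d.
C = 3.849·exp(−0.37·0.6109) = 3.849·0.7977 = 3.071 mg/L.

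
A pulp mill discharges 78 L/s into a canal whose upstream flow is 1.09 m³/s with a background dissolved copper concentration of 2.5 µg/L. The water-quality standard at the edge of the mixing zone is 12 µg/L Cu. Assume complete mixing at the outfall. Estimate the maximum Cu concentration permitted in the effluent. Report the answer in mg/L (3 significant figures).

0.145 mg/L

78 L/s = 0.078 m³/s.
2.5 µg/L = 0.0025 mg/L.
12 µg/L = 0.012 mg/L.
Mass balance: 0.012·1.168 = 0.078·Cₑ + 1.09·0.0025.
Cₑ = (0.01402 − 0.002725) / 0.078 = 0.1448 mg/L.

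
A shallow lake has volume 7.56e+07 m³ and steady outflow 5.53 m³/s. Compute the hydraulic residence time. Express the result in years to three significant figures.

0.433 yr

Q = 5.53 m³/s × 3.156e+07 s/yr = 1.745e+08 m³/yr.
Hydraulic residence time τ = V/Q = 7.56e+07/1.745e+08 = 0.4332 yr.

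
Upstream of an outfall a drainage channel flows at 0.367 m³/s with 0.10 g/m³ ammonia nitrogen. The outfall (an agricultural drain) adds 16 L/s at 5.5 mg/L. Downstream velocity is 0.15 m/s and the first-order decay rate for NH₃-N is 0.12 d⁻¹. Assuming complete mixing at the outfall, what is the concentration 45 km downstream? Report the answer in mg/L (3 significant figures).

16 L/s = 0.016 m³/s.
After complete mixing, C₀ = (0.016·5.5 + 0.367·0.1) / 0.383 = 0.3256 mg/L.
Travel time t = 4.5e+04 m / 0.15 m/s = 3e+05 s = 3.472 d.
C = 0.3256·exp(−0.12·3.472) = 0.3256·0.6592 = 0.2146 mg/L.

0.215 mg/L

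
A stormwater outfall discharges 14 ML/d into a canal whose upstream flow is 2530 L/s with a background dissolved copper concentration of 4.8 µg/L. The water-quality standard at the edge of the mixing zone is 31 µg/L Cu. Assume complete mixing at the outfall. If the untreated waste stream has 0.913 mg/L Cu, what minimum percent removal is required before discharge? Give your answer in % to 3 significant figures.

51.8 %

14 ML/d = 0.162 m³/s.
2530 L/s = 2.53 m³/s.
4.8 µg/L = 0.0048 mg/L.
31 µg/L = 0.031 mg/L.
Mass balance: 0.031·2.692 = 0.162·Cₑ + 2.53·0.0048.
Cₑ = (0.08345 − 0.01214) / 0.162 = 0.4401 mg/L.
Required removal = 1 − 0.4401/0.913 = 51.8 %.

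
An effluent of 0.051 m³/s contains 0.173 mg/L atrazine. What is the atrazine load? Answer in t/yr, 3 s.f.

0.278 t/yr

Mass flux = Q·C = 0.051 m³/s × 0.173 g/m³ = 0.008823 g/s.
= 0.008823 g/s × 31.56 = 0.2784 t/yr.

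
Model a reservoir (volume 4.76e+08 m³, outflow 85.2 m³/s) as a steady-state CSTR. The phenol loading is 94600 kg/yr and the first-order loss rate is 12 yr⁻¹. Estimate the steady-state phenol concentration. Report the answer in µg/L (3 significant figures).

11.3 µg/L

Outflow Q = 85.2 m³/s × 3.156e+07 s/yr = 2.689e+09 m³/yr.
Steady-state CSTR mass balance: W = Q·C + k·V·C, so C = W/(Q + kV).
Q + kV = 2.689e+09 + 12·4.76e+08 = 8.401e+09 m³/yr.
C = 94600/8.401e+09 = 1.126e-05 kg/m³ = 0.01126 mg/L = 11.26 µg/L.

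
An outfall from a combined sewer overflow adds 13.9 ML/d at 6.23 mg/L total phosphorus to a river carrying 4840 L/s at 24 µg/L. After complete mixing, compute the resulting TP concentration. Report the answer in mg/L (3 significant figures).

0.224 mg/L

13.9 ML/d = 0.1609 m³/s.
4840 L/s = 4.84 m³/s.
24 µg/L = 0.024 mg/L.
Conservation of mass across the mixing zone: C = (0.1609·6.23 + 4.84·0.024) / (0.1609 + 4.84) = 1.118/5.001 = 0.2236 mg/L.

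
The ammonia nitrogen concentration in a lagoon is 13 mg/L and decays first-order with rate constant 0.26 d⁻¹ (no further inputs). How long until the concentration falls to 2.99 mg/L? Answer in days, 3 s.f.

5.65 d

t = ln(C₀/C)/k = ln(13/2.99)/0.26 = 1.47/0.26 = 5.653 d.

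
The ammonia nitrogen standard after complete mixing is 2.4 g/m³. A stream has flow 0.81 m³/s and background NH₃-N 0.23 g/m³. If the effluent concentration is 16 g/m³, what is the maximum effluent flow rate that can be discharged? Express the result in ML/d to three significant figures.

11.2 ML/d

Mass balance at complete mixing: C_std·(Q_w + Q_r) = Q_w·C_e + Q_r·C_b.
Rearranging, Q_w = Q_r·(C_std − C_b)/(C_e − C_std) = 0.81·(2.4 − 0.23) / (16 − 2.4) = 0.1292 m³/s.
= 11.17 ML/d.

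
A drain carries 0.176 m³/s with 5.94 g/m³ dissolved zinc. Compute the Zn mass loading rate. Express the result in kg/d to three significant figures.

90.3 kg/d

Mass flux = Q·C = 0.176 m³/s × 5.94 g/m³ = 1.045 g/s.
= 1.045 g/s × 86.4 = 90.33 kg/d.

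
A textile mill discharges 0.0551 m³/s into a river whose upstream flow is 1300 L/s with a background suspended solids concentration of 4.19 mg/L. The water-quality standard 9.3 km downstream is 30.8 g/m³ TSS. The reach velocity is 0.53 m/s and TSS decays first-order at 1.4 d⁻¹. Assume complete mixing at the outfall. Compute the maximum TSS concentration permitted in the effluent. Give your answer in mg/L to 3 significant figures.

1300 L/s = 1.3 m³/s.
Travel time to the compliance point: t = 9300/0.53 = 1.755e+04 s = 0.2031 d; decay factor exp(−1.4·0.2031) = 0.7525.
So the concentration just after mixing may be at most 30.8/0.7525 = 40.93 mg/L.
Mass balance: 40.93·1.355 = 0.0551·Cₑ + 1.3·4.19.
Cₑ = (55.46 − 5.447) / 0.0551 = 907.7 mg/L.

908 mg/L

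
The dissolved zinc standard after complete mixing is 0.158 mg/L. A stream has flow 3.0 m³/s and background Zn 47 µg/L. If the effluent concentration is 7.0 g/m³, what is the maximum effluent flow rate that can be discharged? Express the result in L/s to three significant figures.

47 µg/L = 0.047 mg/L.
Mass balance at complete mixing: C_std·(Q_w + Q_r) = Q_w·C_e + Q_r·C_b.
Rearranging, Q_w = Q_r·(C_std − C_b)/(C_e − C_std) = 3.0·(0.158 − 0.047) / (7 − 0.158) = 0.04867 m³/s.
= 48.67 L/s.

48.7 L/s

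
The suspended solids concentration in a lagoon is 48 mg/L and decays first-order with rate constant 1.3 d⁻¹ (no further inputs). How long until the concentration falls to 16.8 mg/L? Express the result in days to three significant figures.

0.808 d

t = ln(C₀/C)/k = ln(48/16.8)/1.3 = 1.05/1.3 = 0.8076 d.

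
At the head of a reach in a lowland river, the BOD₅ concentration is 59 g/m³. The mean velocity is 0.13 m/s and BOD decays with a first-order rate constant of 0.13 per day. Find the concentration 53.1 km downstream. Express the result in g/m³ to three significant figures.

Travel time t = 53.1 km / 0.13 m/s = 5.31e+04/0.13 = 4.085e+05 s = 4.728 d.
First-order decay: C = 59·exp(−0.13·4.728) = 59·0.5409 = 31.91 g/m³.

31.9 g/m³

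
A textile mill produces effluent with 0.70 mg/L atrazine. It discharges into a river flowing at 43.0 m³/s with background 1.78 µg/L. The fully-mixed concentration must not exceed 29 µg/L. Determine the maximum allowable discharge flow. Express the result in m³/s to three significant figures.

1.78 µg/L = 0.00178 mg/L.
29 µg/L = 0.029 mg/L.
Mass balance at complete mixing: C_std·(Q_w + Q_r) = Q_w·C_e + Q_r·C_b.
Rearranging, Q_w = Q_r·(C_std − C_b)/(C_e − C_std) = 43.0·(0.029 − 0.00178) / (0.7 − 0.029) = 1.744 m³/s.

1.74 m³/s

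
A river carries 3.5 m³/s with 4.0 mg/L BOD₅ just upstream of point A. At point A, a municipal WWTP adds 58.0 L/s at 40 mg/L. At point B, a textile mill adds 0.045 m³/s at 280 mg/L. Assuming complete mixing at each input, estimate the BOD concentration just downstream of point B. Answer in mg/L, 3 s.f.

58.0 L/s = 0.058 m³/s.
After input A: C = (3.5·4 + 0.058·40) / 3.558 = 4.587 mg/L.
After input B: C = (3.558·4.587 + 0.045·280) / 3.603 = 8.027 mg/L.

8.03 mg/L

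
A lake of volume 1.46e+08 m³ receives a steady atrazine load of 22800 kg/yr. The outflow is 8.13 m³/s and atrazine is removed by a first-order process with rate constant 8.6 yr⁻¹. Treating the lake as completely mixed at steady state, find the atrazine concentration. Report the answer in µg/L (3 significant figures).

15.1 µg/L

Outflow Q = 8.13 m³/s × 3.156e+07 s/yr = 2.566e+08 m³/yr.
Steady-state CSTR mass balance: W = Q·C + k·V·C, so C = W/(Q + kV).
Q + kV = 2.566e+08 + 8.6·1.46e+08 = 1.512e+09 m³/yr.
C = 22800/1.512e+09 = 1.508e-05 kg/m³ = 0.01508 mg/L = 15.08 µg/L.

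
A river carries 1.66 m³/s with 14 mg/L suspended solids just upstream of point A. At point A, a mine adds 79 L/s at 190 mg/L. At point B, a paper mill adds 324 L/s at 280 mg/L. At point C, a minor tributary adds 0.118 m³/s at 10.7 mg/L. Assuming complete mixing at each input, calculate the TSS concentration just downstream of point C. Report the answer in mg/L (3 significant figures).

79 L/s = 0.079 m³/s.
After input A: C = (1.66·14 + 0.079·190) / 1.739 = 22 mg/L.
324 L/s = 0.324 m³/s.
After input B: C = (1.739·22 + 0.324·280) / 2.063 = 62.52 mg/L.
After input C: C = (2.063·62.52 + 0.118·10.7) / 2.181 = 59.71 mg/L.

59.7 mg/L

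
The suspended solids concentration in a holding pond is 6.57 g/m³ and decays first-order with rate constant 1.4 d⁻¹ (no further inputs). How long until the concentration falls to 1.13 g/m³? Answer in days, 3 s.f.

t = ln(C₀/C)/k = ln(6.57/1.13)/1.4 = 1.76/1.4 = 1.257 d.

1.26 d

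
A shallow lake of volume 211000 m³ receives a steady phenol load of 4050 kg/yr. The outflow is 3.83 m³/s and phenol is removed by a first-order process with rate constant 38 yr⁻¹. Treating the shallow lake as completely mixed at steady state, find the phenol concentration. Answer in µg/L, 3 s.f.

Outflow Q = 3.83 m³/s × 3.156e+07 s/yr = 1.209e+08 m³/yr.
Steady-state CSTR mass balance: W = Q·C + k·V·C, so C = W/(Q + kV).
Q + kV = 1.209e+08 + 38·211000 = 1.289e+08 m³/yr.
C = 4050/1.289e+08 = 3.142e-05 kg/m³ = 0.03142 mg/L = 31.42 µg/L.

31.4 µg/L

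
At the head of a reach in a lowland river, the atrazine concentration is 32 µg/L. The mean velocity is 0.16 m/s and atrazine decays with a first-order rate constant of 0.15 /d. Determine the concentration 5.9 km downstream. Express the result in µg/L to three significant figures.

Travel time t = 5.9 km / 0.16 m/s = 5900/0.16 = 3.688e+04 s = 0.4268 d.
First-order decay: C = 32·exp(−0.15·0.4268) = 32·0.938 = 30.02 µg/L.

30.0 µg/L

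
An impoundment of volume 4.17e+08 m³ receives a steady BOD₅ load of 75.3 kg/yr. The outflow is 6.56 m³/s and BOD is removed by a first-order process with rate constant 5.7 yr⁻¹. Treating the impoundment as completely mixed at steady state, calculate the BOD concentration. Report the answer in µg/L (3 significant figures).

0.0291 µg/L

Outflow Q = 6.56 m³/s × 3.156e+07 s/yr = 2.07e+08 m³/yr.
Steady-state CSTR mass balance: W = Q·C + k·V·C, so C = W/(Q + kV).
Q + kV = 2.07e+08 + 5.7·4.17e+08 = 2.584e+09 m³/yr.
C = 75.3/2.584e+09 = 2.914e-08 kg/m³ = 2.914e-05 mg/L = 0.02914 µg/L.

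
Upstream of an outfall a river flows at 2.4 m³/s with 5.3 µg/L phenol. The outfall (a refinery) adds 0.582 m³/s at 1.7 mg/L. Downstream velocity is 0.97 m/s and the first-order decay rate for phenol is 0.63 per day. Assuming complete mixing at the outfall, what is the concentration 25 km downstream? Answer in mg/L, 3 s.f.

0.278 mg/L

5.3 µg/L = 0.0053 mg/L.
After complete mixing, C₀ = (0.582·1.7 + 2.4·0.0053) / 2.982 = 0.3361 mg/L.
Travel time t = 2.5e+04 m / 0.97 m/s = 2.577e+04 s = 0.2983 d.
C = 0.3361·exp(−0.63·0.2983) = 0.3361·0.8287 = 0.2785 mg/L.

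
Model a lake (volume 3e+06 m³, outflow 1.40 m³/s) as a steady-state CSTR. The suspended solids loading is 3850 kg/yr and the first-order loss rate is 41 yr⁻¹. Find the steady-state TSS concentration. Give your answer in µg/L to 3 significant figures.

23.0 µg/L

Outflow Q = 1.40 m³/s × 3.156e+07 s/yr = 4.418e+07 m³/yr.
Steady-state CSTR mass balance: W = Q·C + k·V·C, so C = W/(Q + kV).
Q + kV = 4.418e+07 + 41·3e+06 = 1.672e+08 m³/yr.
C = 3850/1.672e+08 = 2.303e-05 kg/m³ = 0.02303 mg/L = 23.03 µg/L.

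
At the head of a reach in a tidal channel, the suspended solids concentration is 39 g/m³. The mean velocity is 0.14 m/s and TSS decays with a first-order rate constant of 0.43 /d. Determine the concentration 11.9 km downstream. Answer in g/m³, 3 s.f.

Travel time t = 11.9 km / 0.14 m/s = 1.19e+04/0.14 = 8.5e+04 s = 0.9838 d.
First-order decay: C = 39·exp(−0.43·0.9838) = 39·0.6551 = 25.55 g/m³.

25.5 g/m³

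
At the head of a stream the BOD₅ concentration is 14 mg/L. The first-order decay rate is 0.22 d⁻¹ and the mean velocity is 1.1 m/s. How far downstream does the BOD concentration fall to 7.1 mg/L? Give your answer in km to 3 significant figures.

293 km

From C = C₀·e^(−kt), t = ln(C₀/C)/k = ln(14/7.1)/0.22 = 0.679/0.22 = 3.086 d.
Distance = v·t = 1.1 m/s × 2.666e+05 s = 2.933e+05 m = 293.3 km.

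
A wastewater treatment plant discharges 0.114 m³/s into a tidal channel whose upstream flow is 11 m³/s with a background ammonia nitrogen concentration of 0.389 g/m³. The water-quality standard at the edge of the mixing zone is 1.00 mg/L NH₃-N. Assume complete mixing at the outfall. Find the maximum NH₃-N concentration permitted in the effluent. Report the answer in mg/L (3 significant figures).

Mass balance: 1·11.11 = 0.114·Cₑ + 11·0.389.
Cₑ = (11.11 − 4.279) / 0.114 = 59.96 mg/L.

60.0 mg/L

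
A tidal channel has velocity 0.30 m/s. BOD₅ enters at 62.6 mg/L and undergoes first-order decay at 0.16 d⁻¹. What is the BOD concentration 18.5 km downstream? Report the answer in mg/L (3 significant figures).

Travel time t = 18.5 km / 0.30 m/s = 1.85e+04/0.30 = 6.167e+04 s = 0.7137 d.
First-order decay: C = 62.6·exp(−0.16·0.7137) = 62.6·0.8921 = 55.84 mg/L.

55.8 mg/L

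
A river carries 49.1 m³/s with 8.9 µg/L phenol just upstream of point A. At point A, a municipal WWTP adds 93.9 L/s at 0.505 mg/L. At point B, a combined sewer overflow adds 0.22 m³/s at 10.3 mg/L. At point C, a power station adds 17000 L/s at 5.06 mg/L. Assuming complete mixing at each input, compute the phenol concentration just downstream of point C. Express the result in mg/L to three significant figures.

8.9 µg/L = 0.0089 mg/L.
93.9 L/s = 0.0939 m³/s.
After input A: C = (49.1·0.0089 + 0.0939·0.505) / 49.19 = 0.009847 mg/L.
After input B: C = (49.19·0.009847 + 0.22·10.3) / 49.41 = 0.05566 mg/L.
17000 L/s = 17 m³/s.
After input C: C = (49.41·0.05566 + 17·5.06) / 66.41 = 1.337 mg/L.

1.34 mg/L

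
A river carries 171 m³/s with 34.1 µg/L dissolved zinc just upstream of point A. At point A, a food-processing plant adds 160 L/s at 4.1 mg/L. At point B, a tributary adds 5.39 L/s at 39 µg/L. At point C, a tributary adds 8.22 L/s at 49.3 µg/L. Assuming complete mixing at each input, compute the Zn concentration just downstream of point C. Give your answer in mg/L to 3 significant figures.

0.0379 mg/L

34.1 µg/L = 0.0341 mg/L.
160 L/s = 0.16 m³/s.
After input A: C = (171·0.0341 + 0.16·4.1) / 171.2 = 0.0379 mg/L.
5.39 L/s = 0.00539 m³/s.
39 µg/L = 0.039 mg/L.
After input B: C = (171.2·0.0379 + 0.00539·0.039) / 171.2 = 0.0379 mg/L.
8.22 L/s = 0.00822 m³/s.
49.3 µg/L = 0.0493 mg/L.
After input C: C = (171.2·0.0379 + 0.00822·0.0493) / 171.2 = 0.0379 mg/L.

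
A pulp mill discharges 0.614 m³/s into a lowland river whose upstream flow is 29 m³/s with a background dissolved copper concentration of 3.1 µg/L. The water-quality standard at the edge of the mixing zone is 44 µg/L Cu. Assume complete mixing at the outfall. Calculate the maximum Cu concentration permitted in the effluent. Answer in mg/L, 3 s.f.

1.98 mg/L

3.1 µg/L = 0.0031 mg/L.
44 µg/L = 0.044 mg/L.
Mass balance: 0.044·29.61 = 0.614·Cₑ + 29·0.0031.
Cₑ = (1.303 − 0.0899) / 0.614 = 1.976 mg/L.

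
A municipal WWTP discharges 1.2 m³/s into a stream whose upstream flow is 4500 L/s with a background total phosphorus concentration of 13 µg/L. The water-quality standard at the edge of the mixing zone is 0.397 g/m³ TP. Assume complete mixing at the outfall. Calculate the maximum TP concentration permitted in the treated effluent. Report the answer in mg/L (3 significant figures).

4500 L/s = 4.5 m³/s.
13 µg/L = 0.013 mg/L.
Mass balance: 0.397·5.7 = 1.2·Cₑ + 4.5·0.013.
Cₑ = (2.263 − 0.0585) / 1.2 = 1.837 mg/L.

1.84 mg/L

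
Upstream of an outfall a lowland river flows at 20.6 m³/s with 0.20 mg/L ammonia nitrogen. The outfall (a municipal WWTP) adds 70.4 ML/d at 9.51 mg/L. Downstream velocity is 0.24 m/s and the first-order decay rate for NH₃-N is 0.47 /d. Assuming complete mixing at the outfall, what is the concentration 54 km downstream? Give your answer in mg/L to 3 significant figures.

0.163 mg/L

70.4 ML/d = 0.8148 m³/s.
After complete mixing, C₀ = (0.8148·9.51 + 20.6·0.2) / 21.41 = 0.5542 mg/L.
Travel time t = 5.4e+04 m / 0.24 m/s = 2.25e+05 s = 2.604 d.
C = 0.5542·exp(−0.47·2.604) = 0.5542·0.2941 = 0.163 mg/L.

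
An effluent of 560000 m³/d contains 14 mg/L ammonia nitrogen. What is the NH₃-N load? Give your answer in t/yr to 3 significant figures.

560000 m³/d = 6.481 m³/s.
Mass flux = Q·C = 6.481 m³/s × 14 g/m³ = 90.74 g/s.
= 90.74 g/s × 31.56 = 2864 t/yr.

2860 t/yr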